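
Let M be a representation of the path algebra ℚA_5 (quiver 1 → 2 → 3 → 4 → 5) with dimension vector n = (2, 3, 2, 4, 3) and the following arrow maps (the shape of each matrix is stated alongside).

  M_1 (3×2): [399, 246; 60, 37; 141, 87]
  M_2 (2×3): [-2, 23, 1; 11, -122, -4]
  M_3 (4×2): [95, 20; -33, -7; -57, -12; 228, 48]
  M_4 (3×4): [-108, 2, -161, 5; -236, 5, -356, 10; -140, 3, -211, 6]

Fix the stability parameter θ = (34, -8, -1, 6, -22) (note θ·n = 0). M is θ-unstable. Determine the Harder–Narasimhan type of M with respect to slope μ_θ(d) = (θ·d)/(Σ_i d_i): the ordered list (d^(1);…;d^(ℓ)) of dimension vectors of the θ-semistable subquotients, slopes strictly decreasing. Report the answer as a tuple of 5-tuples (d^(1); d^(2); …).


Via rank(M_{q-1}∘⋯∘M_p): M ≅ I[1,5]^2, I[2,2], I[4,4], I[4,5].
μ_θ-semistable layers: μ^(1)=6; μ^(2)=9/5; μ^(3)=-8

((0, 0, 0, 1, 0); (2, 2, 2, 2, 2); (0, 1, 0, 1, 1))


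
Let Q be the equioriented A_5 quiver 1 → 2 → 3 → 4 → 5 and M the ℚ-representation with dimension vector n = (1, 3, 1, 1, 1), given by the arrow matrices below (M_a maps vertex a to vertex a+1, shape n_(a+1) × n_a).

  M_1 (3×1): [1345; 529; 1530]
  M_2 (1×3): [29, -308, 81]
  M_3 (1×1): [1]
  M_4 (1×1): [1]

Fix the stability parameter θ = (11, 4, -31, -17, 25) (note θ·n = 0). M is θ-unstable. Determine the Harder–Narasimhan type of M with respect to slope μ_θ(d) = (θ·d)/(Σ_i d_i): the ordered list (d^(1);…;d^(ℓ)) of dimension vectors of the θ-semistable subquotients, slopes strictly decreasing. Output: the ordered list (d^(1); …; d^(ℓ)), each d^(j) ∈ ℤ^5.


Barcode: M ≅ I[1,5], I[2,2]^2. HN layers by μ_θ (3 steps, strictly decreasing):
  μ^(1)=25; μ^(2)=4; μ^(3)=-33/4

((0, 0, 0, 0, 1); (0, 2, 0, 0, 0); (1, 1, 1, 1, 0))


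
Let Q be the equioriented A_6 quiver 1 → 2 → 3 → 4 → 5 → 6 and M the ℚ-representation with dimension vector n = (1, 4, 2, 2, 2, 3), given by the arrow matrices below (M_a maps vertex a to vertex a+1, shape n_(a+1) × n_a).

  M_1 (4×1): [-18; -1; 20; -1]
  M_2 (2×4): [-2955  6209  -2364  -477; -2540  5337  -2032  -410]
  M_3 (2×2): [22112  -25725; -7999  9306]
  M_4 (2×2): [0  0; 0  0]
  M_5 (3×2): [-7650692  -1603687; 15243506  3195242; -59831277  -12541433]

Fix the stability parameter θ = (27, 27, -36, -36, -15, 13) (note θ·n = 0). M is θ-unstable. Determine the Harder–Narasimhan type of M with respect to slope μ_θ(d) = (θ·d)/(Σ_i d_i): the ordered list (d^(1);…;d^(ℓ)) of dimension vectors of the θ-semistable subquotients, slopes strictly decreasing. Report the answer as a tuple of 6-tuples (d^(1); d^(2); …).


Via rank(M_{q-1}∘⋯∘M_p): M ≅ I[1,4], I[2,2]^2, I[2,4], I[5,6]^2, I[6,6].
μ_θ-semistable layers: μ^(1)=27; μ^(2)=13; μ^(3)=-9/2; μ^(4)=-15

((0, 2, 0, 0, 0, 0); (0, 0, 0, 0, 0, 3); (1, 1, 1, 1, 0, 0); (0, 1, 1, 1, 2, 0))


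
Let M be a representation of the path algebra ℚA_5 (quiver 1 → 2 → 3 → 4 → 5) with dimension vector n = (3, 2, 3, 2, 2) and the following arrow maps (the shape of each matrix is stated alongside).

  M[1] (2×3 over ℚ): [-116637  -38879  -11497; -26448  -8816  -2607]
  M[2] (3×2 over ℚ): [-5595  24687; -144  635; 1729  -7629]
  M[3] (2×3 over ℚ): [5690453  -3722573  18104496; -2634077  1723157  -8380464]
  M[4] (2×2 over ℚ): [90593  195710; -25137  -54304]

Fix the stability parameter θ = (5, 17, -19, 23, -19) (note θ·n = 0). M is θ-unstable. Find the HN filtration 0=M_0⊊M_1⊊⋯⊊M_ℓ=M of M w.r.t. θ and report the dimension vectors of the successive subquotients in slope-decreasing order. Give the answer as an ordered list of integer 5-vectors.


Barcode: M ≅ I[1,1], I[1,3], I[1,5], I[3,3], I[4,5]. HN layers by μ_θ (4 steps, strictly decreasing):
  μ^(1)=5; μ^(2)=2; μ^(3)=1; μ^(4)=-19

((1, 0, 0, 0, 0); (0, 0, 0, 2, 2); (2, 2, 2, 0, 0); (0, 0, 1, 0, 0))


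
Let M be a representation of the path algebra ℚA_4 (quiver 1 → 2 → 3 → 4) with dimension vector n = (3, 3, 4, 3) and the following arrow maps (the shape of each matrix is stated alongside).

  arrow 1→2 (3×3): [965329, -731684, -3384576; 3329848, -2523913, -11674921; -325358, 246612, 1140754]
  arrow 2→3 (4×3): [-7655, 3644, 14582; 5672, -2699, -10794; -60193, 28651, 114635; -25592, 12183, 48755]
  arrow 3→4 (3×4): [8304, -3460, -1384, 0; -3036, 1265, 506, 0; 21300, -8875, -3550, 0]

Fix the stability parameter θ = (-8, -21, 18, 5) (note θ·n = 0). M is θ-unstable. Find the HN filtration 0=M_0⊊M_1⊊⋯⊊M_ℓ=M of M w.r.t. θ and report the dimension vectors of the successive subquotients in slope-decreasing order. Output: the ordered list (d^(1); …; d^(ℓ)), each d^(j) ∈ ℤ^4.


Barcode: M ≅ I[1,3]^2, I[1,4], I[3,3], I[4,4]^2. HN layers by μ_θ (4 steps, strictly decreasing):
  μ^(1)=18; μ^(2)=23/2; μ^(3)=5; μ^(4)=-29/2

((0, 0, 3, 0); (0, 0, 1, 1); (0, 0, 0, 2); (3, 3, 0, 0))


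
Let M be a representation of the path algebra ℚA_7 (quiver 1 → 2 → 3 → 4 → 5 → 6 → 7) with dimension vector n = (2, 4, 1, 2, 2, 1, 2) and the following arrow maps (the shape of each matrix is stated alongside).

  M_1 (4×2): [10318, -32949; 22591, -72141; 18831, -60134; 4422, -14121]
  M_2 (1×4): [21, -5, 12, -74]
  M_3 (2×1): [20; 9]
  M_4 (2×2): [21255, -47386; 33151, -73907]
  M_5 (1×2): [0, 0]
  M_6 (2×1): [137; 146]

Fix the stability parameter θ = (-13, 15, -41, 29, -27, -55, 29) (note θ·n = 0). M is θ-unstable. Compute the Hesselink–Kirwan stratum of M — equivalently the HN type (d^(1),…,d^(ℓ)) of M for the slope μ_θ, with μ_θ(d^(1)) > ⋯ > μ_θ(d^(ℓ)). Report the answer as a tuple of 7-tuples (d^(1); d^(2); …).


Via rank(M_{q-1}∘⋯∘M_p): M ≅ I[1,2], I[1,5], I[2,2]^2, I[4,5], I[6,7], I[7,7].
μ_θ-semistable layers: μ^(1)=29; μ^(2)=15; μ^(3)=1; μ^(4)=-13; μ^(5)=-55

((0, 0, 0, 0, 0, 0, 2); (0, 3, 0, 0, 0, 0, 0); (0, 0, 0, 2, 2, 0, 0); (2, 1, 1, 0, 0, 0, 0); (0, 0, 0, 0, 0, 1, 0))


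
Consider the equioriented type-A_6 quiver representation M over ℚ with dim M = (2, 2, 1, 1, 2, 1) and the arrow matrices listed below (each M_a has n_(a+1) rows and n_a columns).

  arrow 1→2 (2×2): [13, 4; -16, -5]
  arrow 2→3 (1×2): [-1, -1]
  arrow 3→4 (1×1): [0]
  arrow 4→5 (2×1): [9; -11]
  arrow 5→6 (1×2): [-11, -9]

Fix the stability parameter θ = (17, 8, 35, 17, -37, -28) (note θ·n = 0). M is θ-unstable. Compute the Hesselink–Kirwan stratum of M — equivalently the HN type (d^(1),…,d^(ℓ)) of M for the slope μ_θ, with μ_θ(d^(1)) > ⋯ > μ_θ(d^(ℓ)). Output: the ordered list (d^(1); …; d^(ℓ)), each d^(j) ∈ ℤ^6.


Via rank(M_{q-1}∘⋯∘M_p): M ≅ I[1,2], I[1,3], I[4,5], I[5,6].
μ_θ-semistable layers: μ^(1)=35; μ^(2)=25/2; μ^(3)=-10; μ^(4)=-28; μ^(5)=-37

((0, 0, 1, 0, 0, 0); (2, 2, 0, 0, 0, 0); (0, 0, 0, 1, 1, 0); (0, 0, 0, 0, 0, 1); (0, 0, 0, 0, 1, 0))


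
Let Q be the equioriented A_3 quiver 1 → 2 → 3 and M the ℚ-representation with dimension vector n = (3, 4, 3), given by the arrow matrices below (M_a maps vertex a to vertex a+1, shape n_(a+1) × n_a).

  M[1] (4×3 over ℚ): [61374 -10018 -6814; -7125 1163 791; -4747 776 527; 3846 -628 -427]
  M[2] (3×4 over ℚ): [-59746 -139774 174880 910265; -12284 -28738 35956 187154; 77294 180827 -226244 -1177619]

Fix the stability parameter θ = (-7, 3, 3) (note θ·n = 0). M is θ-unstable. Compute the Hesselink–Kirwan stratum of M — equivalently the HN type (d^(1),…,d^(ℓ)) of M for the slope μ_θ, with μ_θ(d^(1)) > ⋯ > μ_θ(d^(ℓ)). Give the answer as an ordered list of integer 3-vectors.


Barcode: M ≅ I[1,3]^3, I[2,2]. HN layers by μ_θ (2 steps, strictly decreasing):
  μ^(1)=3; μ^(2)=-7

((0, 4, 3); (3, 0, 0))


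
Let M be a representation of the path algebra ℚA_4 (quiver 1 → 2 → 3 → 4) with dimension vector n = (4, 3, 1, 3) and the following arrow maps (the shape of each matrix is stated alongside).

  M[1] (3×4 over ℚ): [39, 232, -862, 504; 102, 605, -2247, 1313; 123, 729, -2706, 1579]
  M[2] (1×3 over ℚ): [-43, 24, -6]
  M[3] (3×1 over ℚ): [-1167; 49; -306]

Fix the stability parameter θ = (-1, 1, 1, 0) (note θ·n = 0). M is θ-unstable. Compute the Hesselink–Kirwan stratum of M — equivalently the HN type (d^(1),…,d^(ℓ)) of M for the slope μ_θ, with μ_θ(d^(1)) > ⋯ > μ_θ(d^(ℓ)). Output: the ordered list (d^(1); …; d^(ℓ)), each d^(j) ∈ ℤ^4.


Barcode: M ≅ I[1,1], I[1,2]^2, I[1,4], I[4,4]^2. HN layers by μ_θ (4 steps, strictly decreasing):
  μ^(1)=1; μ^(2)=2/3; μ^(3)=0; μ^(4)=-1

((0, 2, 0, 0); (0, 1, 1, 1); (0, 0, 0, 2); (4, 0, 0, 0))


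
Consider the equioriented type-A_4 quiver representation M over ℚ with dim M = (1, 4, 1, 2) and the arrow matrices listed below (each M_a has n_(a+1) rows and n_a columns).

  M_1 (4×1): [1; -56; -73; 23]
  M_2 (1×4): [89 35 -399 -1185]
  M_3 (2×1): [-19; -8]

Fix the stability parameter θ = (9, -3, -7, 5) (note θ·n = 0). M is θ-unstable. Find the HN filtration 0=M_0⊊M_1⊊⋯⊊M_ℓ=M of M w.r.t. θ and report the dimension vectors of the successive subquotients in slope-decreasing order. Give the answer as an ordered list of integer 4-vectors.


Via rank(M_{q-1}∘⋯∘M_p): M ≅ I[1,4], I[2,2]^3, I[4,4].
μ_θ-semistable layers: μ^(1)=5; μ^(2)=-1/3; μ^(3)=-3

((0, 0, 0, 2); (1, 1, 1, 0); (0, 3, 0, 0))


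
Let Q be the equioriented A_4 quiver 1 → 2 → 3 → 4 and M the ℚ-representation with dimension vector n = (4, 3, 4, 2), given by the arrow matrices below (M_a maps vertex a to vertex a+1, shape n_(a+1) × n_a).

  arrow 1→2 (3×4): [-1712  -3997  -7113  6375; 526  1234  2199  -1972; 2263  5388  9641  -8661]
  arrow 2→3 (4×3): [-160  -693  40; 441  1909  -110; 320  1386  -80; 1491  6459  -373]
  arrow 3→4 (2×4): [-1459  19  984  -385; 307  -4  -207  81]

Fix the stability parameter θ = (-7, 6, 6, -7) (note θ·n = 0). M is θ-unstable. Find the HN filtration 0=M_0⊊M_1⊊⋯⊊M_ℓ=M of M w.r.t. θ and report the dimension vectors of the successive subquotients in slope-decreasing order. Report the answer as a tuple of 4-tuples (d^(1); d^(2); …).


Barcode: M ≅ I[1,1], I[1,3], I[1,4]^2, I[3,3]. HN layers by μ_θ (3 steps, strictly decreasing):
  μ^(1)=6; μ^(2)=5/3; μ^(3)=-7

((0, 1, 2, 0); (0, 2, 2, 2); (4, 0, 0, 0))


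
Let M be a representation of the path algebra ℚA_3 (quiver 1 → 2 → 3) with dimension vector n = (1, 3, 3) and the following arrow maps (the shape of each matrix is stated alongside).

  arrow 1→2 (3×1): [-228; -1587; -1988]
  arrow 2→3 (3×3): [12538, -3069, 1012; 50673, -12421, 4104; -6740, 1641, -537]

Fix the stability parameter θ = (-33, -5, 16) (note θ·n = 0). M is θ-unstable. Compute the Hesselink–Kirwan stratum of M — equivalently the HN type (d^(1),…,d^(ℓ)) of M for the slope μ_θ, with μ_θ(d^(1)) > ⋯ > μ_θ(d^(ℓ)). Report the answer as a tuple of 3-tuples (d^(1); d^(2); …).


Barcode: M ≅ I[1,3], I[2,3]^2. HN layers by μ_θ (3 steps, strictly decreasing):
  μ^(1)=16; μ^(2)=-5; μ^(3)=-33

((0, 0, 3); (0, 3, 0); (1, 0, 0))


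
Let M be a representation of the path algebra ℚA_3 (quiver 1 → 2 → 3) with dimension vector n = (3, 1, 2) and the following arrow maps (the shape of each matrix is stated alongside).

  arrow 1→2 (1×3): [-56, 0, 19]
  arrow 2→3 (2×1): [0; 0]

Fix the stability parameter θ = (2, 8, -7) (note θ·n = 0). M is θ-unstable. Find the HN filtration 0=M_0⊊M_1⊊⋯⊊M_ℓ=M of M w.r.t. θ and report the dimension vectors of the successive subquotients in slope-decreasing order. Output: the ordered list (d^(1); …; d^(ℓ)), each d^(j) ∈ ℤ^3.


Barcode: M ≅ I[1,1]^2, I[1,2], I[3,3]^2. HN layers by μ_θ (3 steps, strictly decreasing):
  μ^(1)=8; μ^(2)=2; μ^(3)=-7

((0, 1, 0); (3, 0, 0); (0, 0, 2))


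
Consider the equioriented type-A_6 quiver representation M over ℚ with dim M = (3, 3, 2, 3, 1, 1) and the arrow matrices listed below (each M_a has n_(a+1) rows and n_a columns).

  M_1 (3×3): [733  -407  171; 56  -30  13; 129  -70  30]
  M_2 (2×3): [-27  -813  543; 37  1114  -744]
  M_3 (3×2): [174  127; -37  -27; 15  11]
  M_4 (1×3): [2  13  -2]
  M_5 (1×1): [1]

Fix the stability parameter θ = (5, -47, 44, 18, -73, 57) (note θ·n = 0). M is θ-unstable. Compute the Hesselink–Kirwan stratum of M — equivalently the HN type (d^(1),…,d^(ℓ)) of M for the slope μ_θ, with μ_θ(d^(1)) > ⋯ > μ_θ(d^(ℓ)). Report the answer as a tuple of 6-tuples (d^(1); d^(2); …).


Interval decomposition of M: I[1,2], I[1,4], I[1,6], I[4,4].
HN type (ℓ=5): μ^(1)=57; μ^(2)=31; μ^(3)=18; μ^(4)=-11/3; μ^(5)=-21

((0, 0, 0, 0, 0, 1); (0, 0, 1, 1, 0, 0); (0, 0, 0, 1, 0, 0); (0, 0, 1, 1, 1, 0); (3, 3, 0, 0, 0, 0))


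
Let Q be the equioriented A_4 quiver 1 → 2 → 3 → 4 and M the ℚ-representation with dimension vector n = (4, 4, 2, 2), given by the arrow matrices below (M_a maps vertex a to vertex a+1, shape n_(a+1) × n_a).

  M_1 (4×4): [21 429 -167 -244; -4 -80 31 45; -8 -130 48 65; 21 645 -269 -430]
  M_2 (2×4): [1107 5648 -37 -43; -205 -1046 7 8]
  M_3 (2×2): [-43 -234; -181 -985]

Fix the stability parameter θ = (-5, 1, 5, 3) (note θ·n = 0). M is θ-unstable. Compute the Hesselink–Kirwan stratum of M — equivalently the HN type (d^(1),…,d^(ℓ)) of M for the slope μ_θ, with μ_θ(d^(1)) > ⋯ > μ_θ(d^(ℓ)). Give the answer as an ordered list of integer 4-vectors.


Via rank(M_{q-1}∘⋯∘M_p): M ≅ I[1,1], I[1,2], I[1,4]^2, I[2,2].
μ_θ-semistable layers: μ^(1)=4; μ^(2)=1; μ^(3)=-5

((0, 0, 2, 2); (0, 4, 0, 0); (4, 0, 0, 0))


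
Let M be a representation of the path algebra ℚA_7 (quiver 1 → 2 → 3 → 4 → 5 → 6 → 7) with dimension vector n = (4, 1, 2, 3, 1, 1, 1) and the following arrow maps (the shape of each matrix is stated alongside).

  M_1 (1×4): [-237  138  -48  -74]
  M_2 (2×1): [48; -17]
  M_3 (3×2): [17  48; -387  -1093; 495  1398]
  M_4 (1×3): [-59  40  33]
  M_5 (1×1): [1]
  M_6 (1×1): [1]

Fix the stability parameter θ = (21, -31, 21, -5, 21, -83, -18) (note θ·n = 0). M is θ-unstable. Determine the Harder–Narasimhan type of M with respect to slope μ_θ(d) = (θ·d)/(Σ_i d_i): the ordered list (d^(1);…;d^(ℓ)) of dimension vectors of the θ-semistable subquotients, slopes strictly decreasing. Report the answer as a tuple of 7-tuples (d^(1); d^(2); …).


Via rank(M_{q-1}∘⋯∘M_p): M ≅ I[1,1]^3, I[1,7], I[3,4], I[4,4].
μ_θ-semistable layers: μ^(1)=21; μ^(2)=8; μ^(3)=-5; μ^(4)=-74/7

((3, 0, 0, 0, 0, 0, 0); (0, 0, 1, 1, 0, 0, 0); (0, 0, 0, 1, 0, 0, 0); (1, 1, 1, 1, 1, 1, 1))


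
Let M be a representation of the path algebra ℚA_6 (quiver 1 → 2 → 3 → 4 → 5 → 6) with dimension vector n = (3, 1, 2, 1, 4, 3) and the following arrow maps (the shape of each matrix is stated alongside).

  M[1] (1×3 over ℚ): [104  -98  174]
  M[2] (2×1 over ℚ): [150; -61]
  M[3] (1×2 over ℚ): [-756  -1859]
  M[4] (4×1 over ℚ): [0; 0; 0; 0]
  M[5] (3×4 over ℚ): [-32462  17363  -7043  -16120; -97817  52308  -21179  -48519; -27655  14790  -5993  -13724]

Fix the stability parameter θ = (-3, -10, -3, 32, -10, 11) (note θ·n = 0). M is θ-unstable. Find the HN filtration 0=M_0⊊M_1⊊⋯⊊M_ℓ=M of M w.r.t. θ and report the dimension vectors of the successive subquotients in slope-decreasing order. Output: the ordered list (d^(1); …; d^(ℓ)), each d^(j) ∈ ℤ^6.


Barcode: M ≅ I[1,1]^2, I[1,4], I[3,3], I[5,5], I[5,6]^3. HN layers by μ_θ (5 steps, strictly decreasing):
  μ^(1)=32; μ^(2)=11; μ^(3)=-3; μ^(4)=-13/2; μ^(5)=-10

((0, 0, 0, 1, 0, 0); (0, 0, 0, 0, 0, 3); (2, 0, 2, 0, 0, 0); (1, 1, 0, 0, 0, 0); (0, 0, 0, 0, 4, 0))


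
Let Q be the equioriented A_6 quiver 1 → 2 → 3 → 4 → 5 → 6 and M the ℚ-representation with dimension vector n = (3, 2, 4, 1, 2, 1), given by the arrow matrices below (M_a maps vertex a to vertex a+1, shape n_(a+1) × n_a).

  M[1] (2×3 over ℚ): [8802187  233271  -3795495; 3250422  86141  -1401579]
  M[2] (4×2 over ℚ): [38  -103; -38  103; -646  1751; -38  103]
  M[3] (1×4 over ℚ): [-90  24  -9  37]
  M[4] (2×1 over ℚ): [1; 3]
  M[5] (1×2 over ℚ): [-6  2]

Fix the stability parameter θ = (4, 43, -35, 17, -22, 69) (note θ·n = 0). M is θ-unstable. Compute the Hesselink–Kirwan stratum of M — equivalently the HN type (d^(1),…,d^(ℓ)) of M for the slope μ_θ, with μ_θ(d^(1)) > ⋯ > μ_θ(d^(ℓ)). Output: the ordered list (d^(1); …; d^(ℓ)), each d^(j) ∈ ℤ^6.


Via rank(M_{q-1}∘⋯∘M_p): M ≅ I[1,1], I[1,2], I[1,5], I[3,3]^3, I[5,6].
μ_θ-semistable layers: μ^(1)=69; μ^(2)=43; μ^(3)=4; μ^(4)=7/5; μ^(5)=-22; μ^(6)=-35

((0, 0, 0, 0, 0, 1); (0, 1, 0, 0, 0, 0); (2, 0, 0, 0, 0, 0); (1, 1, 1, 1, 1, 0); (0, 0, 0, 0, 1, 0); (0, 0, 3, 0, 0, 0))


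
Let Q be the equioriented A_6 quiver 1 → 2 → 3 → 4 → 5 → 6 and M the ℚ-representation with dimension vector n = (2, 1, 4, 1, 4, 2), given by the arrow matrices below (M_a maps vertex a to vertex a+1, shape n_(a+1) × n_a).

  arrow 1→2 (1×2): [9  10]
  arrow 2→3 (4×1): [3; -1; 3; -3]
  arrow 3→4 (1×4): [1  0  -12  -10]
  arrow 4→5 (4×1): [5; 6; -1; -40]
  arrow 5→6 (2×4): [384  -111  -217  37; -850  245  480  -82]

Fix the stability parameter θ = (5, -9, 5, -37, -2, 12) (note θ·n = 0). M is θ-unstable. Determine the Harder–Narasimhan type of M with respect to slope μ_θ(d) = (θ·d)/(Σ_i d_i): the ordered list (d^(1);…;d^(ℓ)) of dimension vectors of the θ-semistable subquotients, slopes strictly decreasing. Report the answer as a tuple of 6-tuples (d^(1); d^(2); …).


Interval decomposition of M: I[1,1], I[1,6], I[3,3]^3, I[5,5]^2, I[5,6].
HN type (ℓ=4): μ^(1)=12; μ^(2)=5; μ^(3)=-2; μ^(4)=-9

((0, 0, 0, 0, 0, 2); (1, 0, 3, 0, 0, 0); (0, 0, 0, 0, 4, 0); (1, 1, 1, 1, 0, 0))


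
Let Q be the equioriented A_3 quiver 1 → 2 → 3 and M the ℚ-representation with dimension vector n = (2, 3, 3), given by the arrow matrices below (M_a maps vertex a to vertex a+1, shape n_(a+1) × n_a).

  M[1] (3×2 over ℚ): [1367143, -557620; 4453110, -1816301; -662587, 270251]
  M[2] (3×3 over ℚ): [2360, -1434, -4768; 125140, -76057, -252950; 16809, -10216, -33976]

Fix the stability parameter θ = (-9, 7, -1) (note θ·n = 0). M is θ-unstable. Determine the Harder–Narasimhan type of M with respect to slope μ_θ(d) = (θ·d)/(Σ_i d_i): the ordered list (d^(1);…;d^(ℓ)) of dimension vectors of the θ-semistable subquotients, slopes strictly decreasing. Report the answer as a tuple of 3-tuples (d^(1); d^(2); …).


Barcode: M ≅ I[1,3]^2, I[2,3]. HN layers by μ_θ (2 steps, strictly decreasing):
  μ^(1)=3; μ^(2)=-9

((0, 3, 3); (2, 0, 0))


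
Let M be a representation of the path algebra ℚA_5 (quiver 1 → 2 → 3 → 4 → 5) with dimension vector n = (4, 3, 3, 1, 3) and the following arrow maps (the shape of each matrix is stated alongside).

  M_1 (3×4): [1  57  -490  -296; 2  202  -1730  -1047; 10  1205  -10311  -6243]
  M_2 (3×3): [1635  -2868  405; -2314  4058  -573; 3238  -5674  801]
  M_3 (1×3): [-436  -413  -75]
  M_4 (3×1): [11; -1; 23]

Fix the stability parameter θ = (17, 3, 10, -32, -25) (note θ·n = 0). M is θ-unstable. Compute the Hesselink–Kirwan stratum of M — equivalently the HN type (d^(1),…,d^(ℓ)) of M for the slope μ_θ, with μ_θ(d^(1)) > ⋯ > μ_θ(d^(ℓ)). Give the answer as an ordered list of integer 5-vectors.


Interval decomposition of M: I[1,1], I[1,2], I[1,3], I[1,5], I[3,3], I[5,5]^2.
HN type (ℓ=4): μ^(1)=17; μ^(2)=10; μ^(3)=-27/5; μ^(4)=-25

((1, 0, 0, 0, 0); (2, 2, 2, 0, 0); (1, 1, 1, 1, 1); (0, 0, 0, 0, 2))


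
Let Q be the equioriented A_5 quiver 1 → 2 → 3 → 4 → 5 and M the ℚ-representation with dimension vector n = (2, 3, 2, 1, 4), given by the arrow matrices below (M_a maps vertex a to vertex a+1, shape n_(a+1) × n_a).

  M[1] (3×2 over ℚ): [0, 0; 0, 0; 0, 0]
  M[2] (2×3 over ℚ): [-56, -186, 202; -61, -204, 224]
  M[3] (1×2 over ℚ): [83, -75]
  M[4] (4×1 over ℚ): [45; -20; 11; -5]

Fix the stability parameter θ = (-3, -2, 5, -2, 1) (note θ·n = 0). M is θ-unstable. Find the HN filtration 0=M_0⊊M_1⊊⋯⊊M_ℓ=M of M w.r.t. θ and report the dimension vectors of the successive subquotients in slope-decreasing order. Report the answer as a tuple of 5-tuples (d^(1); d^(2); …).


Via rank(M_{q-1}∘⋯∘M_p): M ≅ I[1,1]^2, I[2,2], I[2,3], I[2,5], I[5,5]^3.
μ_θ-semistable layers: μ^(1)=5; μ^(2)=4/3; μ^(3)=1; μ^(4)=-2; μ^(5)=-3

((0, 0, 1, 0, 0); (0, 0, 1, 1, 1); (0, 0, 0, 0, 3); (0, 3, 0, 0, 0); (2, 0, 0, 0, 0))


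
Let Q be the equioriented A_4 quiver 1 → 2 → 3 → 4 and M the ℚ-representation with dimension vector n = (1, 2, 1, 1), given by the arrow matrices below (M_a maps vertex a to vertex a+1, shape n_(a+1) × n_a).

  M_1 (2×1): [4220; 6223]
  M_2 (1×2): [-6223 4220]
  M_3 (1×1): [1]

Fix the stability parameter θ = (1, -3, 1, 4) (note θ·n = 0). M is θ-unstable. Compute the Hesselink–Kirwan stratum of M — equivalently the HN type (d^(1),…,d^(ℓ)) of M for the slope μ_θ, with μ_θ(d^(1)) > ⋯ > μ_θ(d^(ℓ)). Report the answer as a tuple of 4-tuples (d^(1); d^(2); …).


Via rank(M_{q-1}∘⋯∘M_p): M ≅ I[1,2], I[2,4].
μ_θ-semistable layers: μ^(1)=4; μ^(2)=1; μ^(3)=-1; μ^(4)=-3

((0, 0, 0, 1); (0, 0, 1, 0); (1, 1, 0, 0); (0, 1, 0, 0))


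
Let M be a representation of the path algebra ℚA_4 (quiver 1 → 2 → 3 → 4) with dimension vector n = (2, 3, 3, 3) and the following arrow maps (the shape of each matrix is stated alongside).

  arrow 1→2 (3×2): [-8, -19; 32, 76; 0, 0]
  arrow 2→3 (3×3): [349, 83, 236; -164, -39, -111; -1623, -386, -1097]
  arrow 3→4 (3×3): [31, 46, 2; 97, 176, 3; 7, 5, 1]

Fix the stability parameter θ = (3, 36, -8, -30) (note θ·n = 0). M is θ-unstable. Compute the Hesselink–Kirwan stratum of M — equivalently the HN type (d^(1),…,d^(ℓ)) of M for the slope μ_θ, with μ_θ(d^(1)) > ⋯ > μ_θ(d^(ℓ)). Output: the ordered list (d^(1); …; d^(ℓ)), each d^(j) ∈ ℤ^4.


Barcode: M ≅ I[1,1], I[1,4], I[2,2], I[2,4], I[3,4]. HN layers by μ_θ (5 steps, strictly decreasing):
  μ^(1)=36; μ^(2)=3; μ^(3)=1/4; μ^(4)=-2/3; μ^(5)=-19

((0, 1, 0, 0); (1, 0, 0, 0); (1, 1, 1, 1); (0, 1, 1, 1); (0, 0, 1, 1))


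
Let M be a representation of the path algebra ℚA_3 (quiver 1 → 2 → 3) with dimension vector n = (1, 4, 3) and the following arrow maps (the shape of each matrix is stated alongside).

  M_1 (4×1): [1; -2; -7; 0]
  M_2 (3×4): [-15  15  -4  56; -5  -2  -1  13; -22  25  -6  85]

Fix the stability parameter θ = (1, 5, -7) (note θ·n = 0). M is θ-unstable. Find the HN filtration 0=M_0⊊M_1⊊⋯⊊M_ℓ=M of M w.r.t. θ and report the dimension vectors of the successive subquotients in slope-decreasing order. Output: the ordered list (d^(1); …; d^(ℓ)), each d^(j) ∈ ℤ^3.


Interval decomposition of M: I[1,3], I[2,2], I[2,3]^2.
HN type (ℓ=3): μ^(1)=5; μ^(2)=-1/3; μ^(3)=-1

((0, 1, 0); (1, 1, 1); (0, 2, 2))


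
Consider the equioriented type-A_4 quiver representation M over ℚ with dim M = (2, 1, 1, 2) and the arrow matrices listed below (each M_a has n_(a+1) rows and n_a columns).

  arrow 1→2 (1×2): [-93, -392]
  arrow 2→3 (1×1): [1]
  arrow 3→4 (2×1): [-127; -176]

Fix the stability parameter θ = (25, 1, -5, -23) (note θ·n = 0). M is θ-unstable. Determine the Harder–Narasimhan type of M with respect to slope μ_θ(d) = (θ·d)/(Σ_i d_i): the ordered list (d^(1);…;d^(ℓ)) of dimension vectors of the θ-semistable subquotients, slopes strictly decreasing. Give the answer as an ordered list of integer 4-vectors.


Via rank(M_{q-1}∘⋯∘M_p): M ≅ I[1,1], I[1,4], I[4,4].
μ_θ-semistable layers: μ^(1)=25; μ^(2)=-1/2; μ^(3)=-23

((1, 0, 0, 0); (1, 1, 1, 1); (0, 0, 0, 1))


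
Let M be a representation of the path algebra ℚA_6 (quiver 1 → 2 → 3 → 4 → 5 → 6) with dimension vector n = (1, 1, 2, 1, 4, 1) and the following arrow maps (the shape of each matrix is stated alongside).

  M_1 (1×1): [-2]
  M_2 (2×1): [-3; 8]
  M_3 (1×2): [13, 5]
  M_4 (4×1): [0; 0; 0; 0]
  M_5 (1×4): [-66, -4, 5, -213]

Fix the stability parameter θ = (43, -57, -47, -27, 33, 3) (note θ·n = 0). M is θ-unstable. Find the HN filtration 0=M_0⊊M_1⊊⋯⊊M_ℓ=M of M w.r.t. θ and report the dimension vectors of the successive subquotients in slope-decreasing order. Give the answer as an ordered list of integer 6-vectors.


Barcode: M ≅ I[1,4], I[3,3], I[5,5]^3, I[5,6]. HN layers by μ_θ (4 steps, strictly decreasing):
  μ^(1)=33; μ^(2)=18; μ^(3)=-22; μ^(4)=-47

((0, 0, 0, 0, 3, 0); (0, 0, 0, 0, 1, 1); (1, 1, 1, 1, 0, 0); (0, 0, 1, 0, 0, 0))


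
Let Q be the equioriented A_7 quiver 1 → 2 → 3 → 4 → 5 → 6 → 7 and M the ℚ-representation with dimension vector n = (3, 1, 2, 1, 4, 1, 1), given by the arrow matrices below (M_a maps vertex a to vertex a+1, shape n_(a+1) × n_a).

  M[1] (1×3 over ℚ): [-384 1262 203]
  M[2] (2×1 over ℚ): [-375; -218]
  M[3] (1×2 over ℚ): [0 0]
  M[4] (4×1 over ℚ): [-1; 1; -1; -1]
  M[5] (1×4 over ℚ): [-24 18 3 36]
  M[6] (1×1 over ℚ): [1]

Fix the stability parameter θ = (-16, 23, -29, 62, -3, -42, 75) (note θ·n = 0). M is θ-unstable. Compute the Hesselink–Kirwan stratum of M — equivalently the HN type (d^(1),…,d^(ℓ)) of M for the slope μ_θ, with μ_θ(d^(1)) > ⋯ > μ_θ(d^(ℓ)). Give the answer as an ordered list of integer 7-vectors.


Interval decomposition of M: I[1,1]^2, I[1,3], I[3,3], I[4,7], I[5,5]^3.
HN type (ℓ=5): μ^(1)=75; μ^(2)=17/3; μ^(3)=-3; μ^(4)=-16; μ^(5)=-29

((0, 0, 0, 0, 0, 0, 1); (0, 0, 0, 1, 1, 1, 0); (0, 1, 1, 0, 3, 0, 0); (3, 0, 0, 0, 0, 0, 0); (0, 0, 1, 0, 0, 0, 0))


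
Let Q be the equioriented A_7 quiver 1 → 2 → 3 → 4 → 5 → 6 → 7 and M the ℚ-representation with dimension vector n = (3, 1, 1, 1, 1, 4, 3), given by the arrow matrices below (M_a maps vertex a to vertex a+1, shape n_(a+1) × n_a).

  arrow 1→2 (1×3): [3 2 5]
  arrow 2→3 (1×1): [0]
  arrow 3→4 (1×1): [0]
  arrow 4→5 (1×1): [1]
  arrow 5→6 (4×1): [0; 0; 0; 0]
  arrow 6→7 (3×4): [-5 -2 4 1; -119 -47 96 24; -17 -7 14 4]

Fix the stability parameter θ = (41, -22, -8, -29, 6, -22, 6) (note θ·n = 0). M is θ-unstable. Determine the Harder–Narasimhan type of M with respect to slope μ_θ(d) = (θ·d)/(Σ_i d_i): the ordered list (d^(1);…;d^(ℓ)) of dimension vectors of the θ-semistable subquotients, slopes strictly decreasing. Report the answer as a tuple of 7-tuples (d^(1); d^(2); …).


Barcode: M ≅ I[1,1]^2, I[1,2], I[3,3], I[4,5], I[6,6], I[6,7]^3. HN layers by μ_θ (6 steps, strictly decreasing):
  μ^(1)=41; μ^(2)=19/2; μ^(3)=6; μ^(4)=-8; μ^(5)=-22; μ^(6)=-29

((2, 0, 0, 0, 0, 0, 0); (1, 1, 0, 0, 0, 0, 0); (0, 0, 0, 0, 1, 0, 3); (0, 0, 1, 0, 0, 0, 0); (0, 0, 0, 0, 0, 4, 0); (0, 0, 0, 1, 0, 0, 0))


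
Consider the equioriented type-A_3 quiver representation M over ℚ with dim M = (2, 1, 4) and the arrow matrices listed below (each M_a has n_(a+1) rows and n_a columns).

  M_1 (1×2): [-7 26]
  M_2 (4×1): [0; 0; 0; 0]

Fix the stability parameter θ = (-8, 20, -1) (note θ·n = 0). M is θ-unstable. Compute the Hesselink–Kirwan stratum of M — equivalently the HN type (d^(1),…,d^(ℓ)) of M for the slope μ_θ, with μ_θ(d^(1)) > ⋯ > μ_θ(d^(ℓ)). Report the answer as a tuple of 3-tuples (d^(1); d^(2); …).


Via rank(M_{q-1}∘⋯∘M_p): M ≅ I[1,1], I[1,2], I[3,3]^4.
μ_θ-semistable layers: μ^(1)=20; μ^(2)=-1; μ^(3)=-8

((0, 1, 0); (0, 0, 4); (2, 0, 0))


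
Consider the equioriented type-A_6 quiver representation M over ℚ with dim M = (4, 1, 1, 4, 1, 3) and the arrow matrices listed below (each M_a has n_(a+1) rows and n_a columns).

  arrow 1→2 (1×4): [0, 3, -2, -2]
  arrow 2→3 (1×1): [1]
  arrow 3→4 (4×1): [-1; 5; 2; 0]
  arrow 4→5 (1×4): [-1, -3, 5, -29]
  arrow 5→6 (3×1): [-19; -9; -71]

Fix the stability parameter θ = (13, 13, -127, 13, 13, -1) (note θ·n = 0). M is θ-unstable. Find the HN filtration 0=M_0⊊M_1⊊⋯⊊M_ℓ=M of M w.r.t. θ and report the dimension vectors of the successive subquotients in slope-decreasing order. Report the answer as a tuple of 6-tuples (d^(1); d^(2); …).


Barcode: M ≅ I[1,1]^3, I[1,6], I[4,4]^3, I[6,6]^2. HN layers by μ_θ (4 steps, strictly decreasing):
  μ^(1)=13; μ^(2)=25/3; μ^(3)=-1; μ^(4)=-101/3

((3, 0, 0, 3, 0, 0); (0, 0, 0, 1, 1, 1); (0, 0, 0, 0, 0, 2); (1, 1, 1, 0, 0, 0))


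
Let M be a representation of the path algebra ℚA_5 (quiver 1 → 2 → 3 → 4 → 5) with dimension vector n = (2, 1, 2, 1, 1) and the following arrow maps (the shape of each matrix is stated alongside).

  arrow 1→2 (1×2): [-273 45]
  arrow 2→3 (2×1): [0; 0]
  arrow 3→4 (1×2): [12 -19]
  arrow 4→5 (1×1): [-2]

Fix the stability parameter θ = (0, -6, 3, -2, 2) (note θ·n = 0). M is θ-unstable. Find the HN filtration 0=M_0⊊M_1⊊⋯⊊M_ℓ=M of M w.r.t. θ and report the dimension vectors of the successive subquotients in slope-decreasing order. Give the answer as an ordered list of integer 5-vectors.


Via rank(M_{q-1}∘⋯∘M_p): M ≅ I[1,1], I[1,2], I[3,3], I[3,5].
μ_θ-semistable layers: μ^(1)=3; μ^(2)=2; μ^(3)=1/2; μ^(4)=0; μ^(5)=-3

((0, 0, 1, 0, 0); (0, 0, 0, 0, 1); (0, 0, 1, 1, 0); (1, 0, 0, 0, 0); (1, 1, 0, 0, 0))


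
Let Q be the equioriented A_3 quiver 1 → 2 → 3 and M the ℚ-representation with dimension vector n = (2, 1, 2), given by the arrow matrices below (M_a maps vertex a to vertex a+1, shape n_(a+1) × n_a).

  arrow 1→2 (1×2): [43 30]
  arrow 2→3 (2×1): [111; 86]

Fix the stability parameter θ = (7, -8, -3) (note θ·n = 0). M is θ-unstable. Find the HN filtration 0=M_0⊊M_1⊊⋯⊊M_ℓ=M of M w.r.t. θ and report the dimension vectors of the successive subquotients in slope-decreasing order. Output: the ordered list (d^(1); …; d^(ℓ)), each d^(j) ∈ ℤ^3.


Interval decomposition of M: I[1,1], I[1,3], I[3,3].
HN type (ℓ=3): μ^(1)=7; μ^(2)=-4/3; μ^(3)=-3

((1, 0, 0); (1, 1, 1); (0, 0, 1))


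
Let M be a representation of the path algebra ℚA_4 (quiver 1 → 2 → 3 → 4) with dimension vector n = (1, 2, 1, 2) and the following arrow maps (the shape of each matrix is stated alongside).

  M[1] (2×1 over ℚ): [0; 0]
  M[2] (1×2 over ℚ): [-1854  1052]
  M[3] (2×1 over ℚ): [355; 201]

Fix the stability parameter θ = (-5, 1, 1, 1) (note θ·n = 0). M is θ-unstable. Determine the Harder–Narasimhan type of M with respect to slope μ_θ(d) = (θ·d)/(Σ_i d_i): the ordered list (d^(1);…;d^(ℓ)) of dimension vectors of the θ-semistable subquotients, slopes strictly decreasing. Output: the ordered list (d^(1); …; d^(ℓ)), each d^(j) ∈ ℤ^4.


Barcode: M ≅ I[1,1], I[2,2], I[2,4], I[4,4]. HN layers by μ_θ (2 steps, strictly decreasing):
  μ^(1)=1; μ^(2)=-5

((0, 2, 1, 2); (1, 0, 0, 0))


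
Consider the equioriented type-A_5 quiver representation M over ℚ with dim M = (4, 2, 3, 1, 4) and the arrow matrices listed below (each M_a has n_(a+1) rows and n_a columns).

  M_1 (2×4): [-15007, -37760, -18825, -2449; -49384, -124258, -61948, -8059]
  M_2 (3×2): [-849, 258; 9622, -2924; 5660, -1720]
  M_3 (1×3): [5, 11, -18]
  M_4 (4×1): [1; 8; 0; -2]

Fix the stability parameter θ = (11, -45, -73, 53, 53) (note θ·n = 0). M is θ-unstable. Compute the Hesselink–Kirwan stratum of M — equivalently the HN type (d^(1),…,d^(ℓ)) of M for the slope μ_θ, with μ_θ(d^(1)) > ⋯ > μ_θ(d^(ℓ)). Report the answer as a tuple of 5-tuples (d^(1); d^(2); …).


Via rank(M_{q-1}∘⋯∘M_p): M ≅ I[1,1]^2, I[1,2], I[1,5], I[3,3]^2, I[5,5]^3.
μ_θ-semistable layers: μ^(1)=53; μ^(2)=11; μ^(3)=-17; μ^(4)=-107/3; μ^(5)=-73

((0, 0, 0, 1, 4); (2, 0, 0, 0, 0); (1, 1, 0, 0, 0); (1, 1, 1, 0, 0); (0, 0, 2, 0, 0))


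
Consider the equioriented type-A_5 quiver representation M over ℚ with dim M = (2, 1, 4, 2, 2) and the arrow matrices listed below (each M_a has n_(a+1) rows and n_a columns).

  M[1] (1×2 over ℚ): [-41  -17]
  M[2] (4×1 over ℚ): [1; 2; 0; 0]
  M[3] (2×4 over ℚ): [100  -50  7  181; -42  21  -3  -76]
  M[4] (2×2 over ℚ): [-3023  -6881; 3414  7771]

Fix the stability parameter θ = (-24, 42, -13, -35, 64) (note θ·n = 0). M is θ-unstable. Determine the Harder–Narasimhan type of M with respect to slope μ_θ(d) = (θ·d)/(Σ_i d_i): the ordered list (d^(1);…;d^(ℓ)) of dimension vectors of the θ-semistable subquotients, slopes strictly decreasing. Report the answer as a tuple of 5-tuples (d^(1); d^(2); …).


Barcode: M ≅ I[1,1], I[1,3], I[3,3], I[3,5]^2. HN layers by μ_θ (4 steps, strictly decreasing):
  μ^(1)=64; μ^(2)=29/2; μ^(3)=-13; μ^(4)=-24

((0, 0, 0, 0, 2); (0, 1, 1, 0, 0); (0, 0, 1, 0, 0); (2, 0, 2, 2, 0))


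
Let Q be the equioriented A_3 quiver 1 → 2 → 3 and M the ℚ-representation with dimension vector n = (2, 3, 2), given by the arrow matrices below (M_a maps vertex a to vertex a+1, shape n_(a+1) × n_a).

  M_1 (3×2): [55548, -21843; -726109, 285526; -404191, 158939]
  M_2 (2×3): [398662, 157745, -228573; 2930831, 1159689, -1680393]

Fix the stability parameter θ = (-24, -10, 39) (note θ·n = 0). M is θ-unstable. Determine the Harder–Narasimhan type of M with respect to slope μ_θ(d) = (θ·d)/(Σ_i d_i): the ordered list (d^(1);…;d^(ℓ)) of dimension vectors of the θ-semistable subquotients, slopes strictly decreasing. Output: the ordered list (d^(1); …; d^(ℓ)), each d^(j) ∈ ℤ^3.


Via rank(M_{q-1}∘⋯∘M_p): M ≅ I[1,3]^2, I[2,2].
μ_θ-semistable layers: μ^(1)=39; μ^(2)=-10; μ^(3)=-24

((0, 0, 2); (0, 3, 0); (2, 0, 0))


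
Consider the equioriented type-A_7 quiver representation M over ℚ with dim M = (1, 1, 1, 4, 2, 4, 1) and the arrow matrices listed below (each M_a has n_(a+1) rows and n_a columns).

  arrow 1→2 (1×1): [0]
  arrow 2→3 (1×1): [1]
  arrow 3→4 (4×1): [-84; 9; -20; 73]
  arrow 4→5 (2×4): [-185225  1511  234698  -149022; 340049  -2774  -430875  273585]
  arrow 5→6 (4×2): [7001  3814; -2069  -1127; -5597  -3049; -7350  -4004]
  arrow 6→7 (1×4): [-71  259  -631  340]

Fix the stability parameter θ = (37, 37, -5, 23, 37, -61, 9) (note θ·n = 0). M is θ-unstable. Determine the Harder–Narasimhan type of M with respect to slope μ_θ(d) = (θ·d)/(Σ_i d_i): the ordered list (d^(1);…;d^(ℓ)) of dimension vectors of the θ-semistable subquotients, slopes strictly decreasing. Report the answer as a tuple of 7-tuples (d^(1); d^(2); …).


Interval decomposition of M: I[1,1], I[2,7], I[4,4]^2, I[4,6], I[6,6]^2.
HN type (ℓ=6): μ^(1)=37; μ^(2)=23; μ^(3)=9; μ^(4)=31/5; μ^(5)=-1/3; μ^(6)=-61

((1, 0, 0, 0, 0, 0, 0); (0, 0, 0, 2, 0, 0, 0); (0, 0, 0, 0, 0, 0, 1); (0, 1, 1, 1, 1, 1, 0); (0, 0, 0, 1, 1, 1, 0); (0, 0, 0, 0, 0, 2, 0))


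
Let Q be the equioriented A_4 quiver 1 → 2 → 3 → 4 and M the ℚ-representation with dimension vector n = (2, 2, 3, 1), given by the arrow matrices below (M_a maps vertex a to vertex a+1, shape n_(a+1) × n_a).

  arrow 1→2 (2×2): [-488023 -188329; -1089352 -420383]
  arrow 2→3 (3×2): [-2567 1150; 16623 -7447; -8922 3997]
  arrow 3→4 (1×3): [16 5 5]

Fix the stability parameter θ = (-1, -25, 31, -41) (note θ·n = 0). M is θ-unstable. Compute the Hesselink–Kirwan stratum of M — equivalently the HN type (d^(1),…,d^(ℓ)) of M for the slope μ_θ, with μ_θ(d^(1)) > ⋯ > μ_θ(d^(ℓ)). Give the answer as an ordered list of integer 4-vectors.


Interval decomposition of M: I[1,3], I[1,4], I[3,3].
HN type (ℓ=3): μ^(1)=31; μ^(2)=-5; μ^(3)=-13

((0, 0, 2, 0); (0, 0, 1, 1); (2, 2, 0, 0))


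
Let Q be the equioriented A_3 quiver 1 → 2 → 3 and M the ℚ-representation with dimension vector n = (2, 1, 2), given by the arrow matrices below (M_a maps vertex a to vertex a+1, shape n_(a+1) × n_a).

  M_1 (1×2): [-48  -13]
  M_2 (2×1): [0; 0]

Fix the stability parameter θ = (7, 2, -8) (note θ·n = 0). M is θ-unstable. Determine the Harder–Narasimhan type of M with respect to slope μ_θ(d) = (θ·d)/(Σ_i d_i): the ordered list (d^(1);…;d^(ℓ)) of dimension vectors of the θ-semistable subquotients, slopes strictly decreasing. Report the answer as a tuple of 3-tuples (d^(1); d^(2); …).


Interval decomposition of M: I[1,1], I[1,2], I[3,3]^2.
HN type (ℓ=3): μ^(1)=7; μ^(2)=9/2; μ^(3)=-8

((1, 0, 0); (1, 1, 0); (0, 0, 2))


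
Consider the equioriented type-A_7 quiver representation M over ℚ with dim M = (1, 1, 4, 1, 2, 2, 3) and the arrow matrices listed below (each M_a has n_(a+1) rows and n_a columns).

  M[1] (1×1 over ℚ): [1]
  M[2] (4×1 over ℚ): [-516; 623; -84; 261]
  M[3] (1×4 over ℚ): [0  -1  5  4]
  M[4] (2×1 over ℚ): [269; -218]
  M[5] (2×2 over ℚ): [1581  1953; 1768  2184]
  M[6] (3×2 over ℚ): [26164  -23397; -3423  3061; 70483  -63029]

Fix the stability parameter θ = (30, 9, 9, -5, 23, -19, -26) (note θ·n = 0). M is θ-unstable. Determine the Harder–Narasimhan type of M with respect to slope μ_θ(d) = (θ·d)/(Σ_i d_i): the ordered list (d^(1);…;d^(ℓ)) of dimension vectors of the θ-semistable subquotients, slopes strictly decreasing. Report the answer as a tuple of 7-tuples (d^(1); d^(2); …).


Via rank(M_{q-1}∘⋯∘M_p): M ≅ I[1,7], I[3,3]^3, I[5,5], I[6,7], I[7,7].
μ_θ-semistable layers: μ^(1)=23; μ^(2)=9; μ^(3)=3; μ^(4)=-45/2; μ^(5)=-26

((0, 0, 0, 0, 1, 0, 0); (0, 0, 3, 0, 0, 0, 0); (1, 1, 1, 1, 1, 1, 1); (0, 0, 0, 0, 0, 1, 1); (0, 0, 0, 0, 0, 0, 1))


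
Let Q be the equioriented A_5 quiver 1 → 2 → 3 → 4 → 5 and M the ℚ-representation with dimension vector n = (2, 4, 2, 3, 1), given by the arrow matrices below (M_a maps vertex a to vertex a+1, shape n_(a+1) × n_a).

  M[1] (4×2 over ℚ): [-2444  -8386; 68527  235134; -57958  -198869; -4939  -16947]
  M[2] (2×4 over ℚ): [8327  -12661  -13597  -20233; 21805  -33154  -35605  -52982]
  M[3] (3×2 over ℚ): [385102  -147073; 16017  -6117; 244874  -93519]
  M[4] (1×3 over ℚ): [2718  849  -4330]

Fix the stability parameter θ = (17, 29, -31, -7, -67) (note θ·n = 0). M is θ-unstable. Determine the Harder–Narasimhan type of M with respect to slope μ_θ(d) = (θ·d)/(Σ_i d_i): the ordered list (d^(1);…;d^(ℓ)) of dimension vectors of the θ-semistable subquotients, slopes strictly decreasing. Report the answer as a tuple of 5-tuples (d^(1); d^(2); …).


Barcode: M ≅ I[1,4], I[1,5], I[2,2]^2, I[4,4]. HN layers by μ_θ (4 steps, strictly decreasing):
  μ^(1)=29; μ^(2)=2; μ^(3)=-7; μ^(4)=-59/5

((0, 2, 0, 0, 0); (1, 1, 1, 1, 0); (0, 0, 0, 1, 0); (1, 1, 1, 1, 1))


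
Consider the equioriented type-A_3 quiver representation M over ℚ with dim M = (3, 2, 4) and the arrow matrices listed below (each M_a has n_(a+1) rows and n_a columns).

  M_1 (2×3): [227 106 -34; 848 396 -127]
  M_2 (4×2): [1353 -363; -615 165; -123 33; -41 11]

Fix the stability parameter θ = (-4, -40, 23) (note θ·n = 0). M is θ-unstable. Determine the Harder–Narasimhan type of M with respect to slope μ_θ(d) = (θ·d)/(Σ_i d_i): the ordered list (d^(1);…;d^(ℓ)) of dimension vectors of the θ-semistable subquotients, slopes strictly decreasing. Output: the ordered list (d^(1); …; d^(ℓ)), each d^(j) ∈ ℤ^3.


Barcode: M ≅ I[1,1], I[1,2], I[1,3], I[3,3]^3. HN layers by μ_θ (3 steps, strictly decreasing):
  μ^(1)=23; μ^(2)=-4; μ^(3)=-22

((0, 0, 4); (1, 0, 0); (2, 2, 0))


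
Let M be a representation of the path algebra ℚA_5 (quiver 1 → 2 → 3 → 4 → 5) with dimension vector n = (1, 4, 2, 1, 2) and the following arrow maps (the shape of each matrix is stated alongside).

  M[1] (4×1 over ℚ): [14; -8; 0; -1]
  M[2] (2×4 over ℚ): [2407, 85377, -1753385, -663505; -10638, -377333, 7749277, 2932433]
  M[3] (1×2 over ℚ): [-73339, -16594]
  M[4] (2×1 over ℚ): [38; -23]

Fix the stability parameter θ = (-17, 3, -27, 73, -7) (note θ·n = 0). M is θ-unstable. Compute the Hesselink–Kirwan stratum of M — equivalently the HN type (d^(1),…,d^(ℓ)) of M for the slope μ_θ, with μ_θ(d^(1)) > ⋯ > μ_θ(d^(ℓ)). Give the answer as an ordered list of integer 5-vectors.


Via rank(M_{q-1}∘⋯∘M_p): M ≅ I[1,5], I[2,2]^2, I[2,3], I[5,5].
μ_θ-semistable layers: μ^(1)=33; μ^(2)=3; μ^(3)=-7; μ^(4)=-12; μ^(5)=-17

((0, 0, 0, 1, 1); (0, 2, 0, 0, 0); (0, 0, 0, 0, 1); (0, 2, 2, 0, 0); (1, 0, 0, 0, 0))
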